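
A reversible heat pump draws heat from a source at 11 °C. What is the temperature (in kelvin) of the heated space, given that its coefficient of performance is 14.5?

T_H ≈ 305 K

T_C = 11 °C → 11 + 273.15 = 284.15 K.
COP_HP = T_H/(T_H − T_C) ⇒ T_H = T_C·COP_HP/(COP_HP − 1) = 284.15 × 14.5/(14.5 − 1) = 305 K.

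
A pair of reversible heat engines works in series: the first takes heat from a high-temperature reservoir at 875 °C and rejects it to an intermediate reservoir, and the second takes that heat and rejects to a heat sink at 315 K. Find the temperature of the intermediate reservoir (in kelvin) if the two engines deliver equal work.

T_H = 875 °C → 875 + 273.15 = 1148.15 K.
For reversible stages Q_m = Q_H·(T_m/T_H). Setting W₁ = Q_H(1 − T_m/T_H) equal to W₂ = Q_m(1 − T_C/T_m) = Q_H·(T_m − T_C)/T_H gives T_H − T_m = T_m − T_C, so T_m = (T_H + T_C)/2 = (1148.15 + 315.00)/2 = 732 K.

T_m ≈ 732 K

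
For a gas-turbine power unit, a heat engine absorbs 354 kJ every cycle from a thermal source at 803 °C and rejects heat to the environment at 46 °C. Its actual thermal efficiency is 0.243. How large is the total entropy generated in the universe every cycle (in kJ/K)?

T_H = 803 °C → 803 + 273.15 = 1076.15 K.
T_C = 46 °C → 46 + 273.15 = 319.15 K.
W = η·Q_H = 0.243 × 354 = 86.02 kJ, so Q_C = Q_H − W = 268.0 kJ.
The hot reservoir loses entropy Q_H/T_H = 354/1076.15 = 0.3290 kJ/K; the cold reservoir gains Q_C/T_C = 268.0/319.15 = 0.8397 kJ/K.
ΔS_univ = −Q_H/T_H + Q_C/T_C = 0.511 kJ/K (> 0, since η = 0.243 < η_Carnot = 0.703).

ΔS_univ ≈ 0.511 kJ/K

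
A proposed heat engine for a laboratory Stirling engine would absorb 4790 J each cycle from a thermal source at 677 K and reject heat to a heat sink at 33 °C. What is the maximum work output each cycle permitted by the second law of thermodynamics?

W_max ≈ 2620 J

T_C = 33 °C → 33 + 273.15 = 306.15 K.
By the Carnot theorem, η_max = 1 − T_C/T_H = 1 − 306.15/677.00 = 0.5478.
W_max = η_max · Q_H = 0.5478 × 4790 = 2620 J.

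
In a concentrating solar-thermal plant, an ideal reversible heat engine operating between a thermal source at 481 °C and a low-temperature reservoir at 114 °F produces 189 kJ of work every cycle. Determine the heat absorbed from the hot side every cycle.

Q_H ≈ 327.3 kJ

T_H = 481 °C → 481 + 273.15 = 754.15 K.
T_C = 114 °F → (114 − 32) × 5/9 = 45.56 °C = 318.71 K.
Since the cycle is reversible, η = 1 − T_C/T_H = 1 − 318.71/754.15 = 0.5774.
Q_H = W/η = 189/0.5774 = 327.3 kJ.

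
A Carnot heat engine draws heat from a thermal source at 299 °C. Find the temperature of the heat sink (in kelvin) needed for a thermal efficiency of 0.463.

T_H = 299 °C → 299 + 273.15 = 572.15 K.
From η = 1 − T_C/T_H, T_C = T_H·(1 − η) = 572.15 × (1 − 0.463) = 307 K.

T_C ≈ 307 K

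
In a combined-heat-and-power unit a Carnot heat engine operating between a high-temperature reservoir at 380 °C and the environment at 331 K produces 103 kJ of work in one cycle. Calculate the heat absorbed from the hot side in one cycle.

Q_H ≈ 208.8 kJ

T_H = 380 °C → 380 + 273.15 = 653.15 K.
For a reversible engine, η = 1 − T_C/T_H = 1 − 331.00/653.15 = 0.4932.
Q_H = W/η = 103/0.4932 = 208.8 kJ.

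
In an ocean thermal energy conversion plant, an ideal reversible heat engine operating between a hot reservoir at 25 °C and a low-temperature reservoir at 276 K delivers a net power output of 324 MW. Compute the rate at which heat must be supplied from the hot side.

T_H = 25 °C → 25 + 273.15 = 298.15 K.
η_rev = 1 − T_C/T_H = 1 − 276.00/298.15 = 0.0743.
Q_H = W/η = 324/0.0743 = 4361 MW.

Q̇_H ≈ 4361 MW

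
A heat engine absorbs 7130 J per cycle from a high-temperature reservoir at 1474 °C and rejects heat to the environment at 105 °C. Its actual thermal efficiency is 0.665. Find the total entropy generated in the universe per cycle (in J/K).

ΔS_univ ≈ 2.24 J/K

T_H = 1474 °C → 1474 + 273.15 = 1747.15 K.
T_C = 105 °C → 105 + 273.15 = 378.15 K.
W = η·Q_H = 0.665 × 7130 = 4741 J, so Q_C = Q_H − W = 2389 J.
Reservoir entropy changes: ΔS_H = −Q_H/T_H = −7130/1747.15 = -4.081 J/K and ΔS_C = +Q_C/T_C = 2389/378.15 = 6.316 J/K.
ΔS_univ = −Q_H/T_H + Q_C/T_C = 2.24 J/K (> 0, since η = 0.665 < η_Carnot = 0.784).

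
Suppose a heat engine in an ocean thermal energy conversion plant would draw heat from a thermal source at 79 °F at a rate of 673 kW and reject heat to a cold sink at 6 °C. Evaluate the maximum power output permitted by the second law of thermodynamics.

T_H = 79 °F → (79 − 32) × 5/9 = 26.11 °C = 299.26 K.
T_C = 6 °C → 6 + 273.15 = 279.15 K.
The upper bound on efficiency is η_max = 1 − T_C/T_H = 1 − 279.15/299.26 = 0.0672.
W_max = η_max · Q_H = 0.0672 × 673 = 45.2 kW.

Ẇ_max ≈ 45.2 kW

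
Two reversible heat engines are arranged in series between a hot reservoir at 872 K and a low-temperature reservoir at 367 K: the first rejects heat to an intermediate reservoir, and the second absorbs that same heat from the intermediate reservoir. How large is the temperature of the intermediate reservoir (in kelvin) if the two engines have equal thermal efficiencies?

T_m ≈ 566 K

Equal efficiencies require 1 − T_m/T_H = 1 − T_C/T_m, i.e. T_m/T_H = T_C/T_m, so T_m = √(T_H·T_C) = √(872.00 × 367.00) = 566 K.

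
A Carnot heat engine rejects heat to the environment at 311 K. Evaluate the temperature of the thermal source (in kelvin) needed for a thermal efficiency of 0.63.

T_H ≈ 840.5 K

From η = 1 − T_C/T_H, solving for T_H gives T_H = T_C/(1 − η) = 311.00/(1 − 0.63) = 840.5 K.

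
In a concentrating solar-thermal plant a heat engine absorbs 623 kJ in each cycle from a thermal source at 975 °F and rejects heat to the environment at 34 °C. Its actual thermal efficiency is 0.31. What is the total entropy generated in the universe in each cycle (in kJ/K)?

ΔS_univ ≈ 0.618 kJ/K

T_H = 975 °F → (975 − 32) × 5/9 = 523.89 °C = 797.04 K.
T_C = 34 °C → 34 + 273.15 = 307.15 K.
W = η·Q_H = 0.31 × 623 = 193.1 kJ, so Q_C = Q_H − W = 429.9 kJ.
Reservoir entropy changes: ΔS_H = −Q_H/T_H = −623/797.04 = -0.7816 kJ/K and ΔS_C = +Q_C/T_C = 429.9/307.15 = 1.400 kJ/K.
ΔS_univ = −Q_H/T_H + Q_C/T_C = 0.618 kJ/K (> 0, since η = 0.31 < η_Carnot = 0.615).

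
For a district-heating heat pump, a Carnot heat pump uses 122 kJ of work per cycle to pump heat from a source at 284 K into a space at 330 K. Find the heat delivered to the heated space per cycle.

For a reversible heat pump, COP_HP = T_H/(T_H − T_C) = 330.00/46.00 = 7.1739.
Q_H = COP_HP · W = 7.1739 × 122 = 875 kJ.

Q_H ≈ 875 kJ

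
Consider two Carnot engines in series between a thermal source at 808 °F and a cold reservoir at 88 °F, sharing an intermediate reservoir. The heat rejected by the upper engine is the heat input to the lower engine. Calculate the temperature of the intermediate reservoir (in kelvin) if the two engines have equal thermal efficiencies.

T_H = 808 °F → (808 − 32) × 5/9 = 431.11 °C = 704.26 K.
T_C = 88 °F → (88 − 32) × 5/9 = 31.11 °C = 304.26 K.
Equal efficiencies require 1 − T_m/T_H = 1 − T_C/T_m, i.e. T_m/T_H = T_C/T_m, so T_m = √(T_H·T_C) = √(704.26 × 304.26) = 463 K.

T_m ≈ 463 K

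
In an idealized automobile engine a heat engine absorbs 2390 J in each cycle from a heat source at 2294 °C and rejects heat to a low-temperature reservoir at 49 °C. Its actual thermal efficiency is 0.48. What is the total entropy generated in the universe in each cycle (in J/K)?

T_H = 2294 °C → 2294 + 273.15 = 2567.15 K.
T_C = 49 °C → 49 + 273.15 = 322.15 K.
W = η·Q_H = 0.48 × 2390 = 1147 J, so Q_C = Q_H − W = 1243 J.
The hot reservoir loses entropy Q_H/T_H = 2390/2567.15 = 0.9310 J/K; the cold reservoir gains Q_C/T_C = 1243/322.15 = 3.858 J/K.
ΔS_univ = −Q_H/T_H + Q_C/T_C = 2.93 J/K (> 0, since η = 0.48 < η_Carnot = 0.875).

ΔS_univ ≈ 2.93 J/K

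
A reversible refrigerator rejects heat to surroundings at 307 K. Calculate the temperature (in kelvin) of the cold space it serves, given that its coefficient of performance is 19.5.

COP_R = T_C/(T_H − T_C) ⇒ T_C = T_H·COP_R/(1 + COP_R) = 307.00 × 19.5/(1 + 19.5) = 292.0 K.

T_C ≈ 292.0 K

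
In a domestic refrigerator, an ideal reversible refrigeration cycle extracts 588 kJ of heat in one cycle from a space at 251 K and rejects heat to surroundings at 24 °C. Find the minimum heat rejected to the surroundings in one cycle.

Q_H ≈ 696 kJ

T_H = 24 °C → 24 + 273.15 = 297.15 K.
For a reversible cycle Q_H/Q_C = T_H/T_C, so Q_H = Q_C·T_H/T_C = 588 × 297.15/251.00 = 696 kJ.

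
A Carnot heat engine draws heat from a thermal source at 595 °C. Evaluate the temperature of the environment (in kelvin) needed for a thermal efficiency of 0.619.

T_H = 595 °C → 595 + 273.15 = 868.15 K.
From η = 1 − T_C/T_H, T_C = T_H·(1 − η) = 868.15 × (1 − 0.619) = 331 K.

T_C ≈ 331 K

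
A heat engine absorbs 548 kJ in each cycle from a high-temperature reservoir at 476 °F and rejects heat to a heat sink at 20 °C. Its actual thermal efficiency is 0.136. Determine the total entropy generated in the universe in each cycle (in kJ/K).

ΔS_univ ≈ 0.5609 kJ/K

T_H = 476 °F → (476 − 32) × 5/9 = 246.67 °C = 519.82 K.
T_C = 20 °C → 20 + 273.15 = 293.15 K.
W = η·Q_H = 0.136 × 548 = 74.53 kJ, so Q_C = Q_H − W = 473.5 kJ.
The hot reservoir loses entropy Q_H/T_H = 548/519.82 = 1.054 kJ/K; the cold reservoir gains Q_C/T_C = 473.5/293.15 = 1.615 kJ/K.
ΔS_univ = −Q_H/T_H + Q_C/T_C = 0.5609 kJ/K (> 0, since η = 0.136 < η_Carnot = 0.436).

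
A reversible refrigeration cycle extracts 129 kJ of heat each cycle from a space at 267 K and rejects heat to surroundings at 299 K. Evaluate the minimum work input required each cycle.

For a reversible refrigerator, COP_R = T_C/(T_H − T_C) = 267.00/32.00 = 8.3438.
W = Q_C/COP_R = 129/8.3438 = 15.5 kJ.

W_in ≈ 15.5 kJ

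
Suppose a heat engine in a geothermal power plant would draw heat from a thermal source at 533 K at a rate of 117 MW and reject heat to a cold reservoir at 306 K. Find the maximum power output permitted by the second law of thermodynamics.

Ẇ_max ≈ 49.83 MW

No engine can exceed the Carnot limit: η_max = 1 − T_C/T_H = 1 − 306.00/533.00 = 0.4259.
W_max = η_max · Q_H = 0.4259 × 117 = 49.83 MW.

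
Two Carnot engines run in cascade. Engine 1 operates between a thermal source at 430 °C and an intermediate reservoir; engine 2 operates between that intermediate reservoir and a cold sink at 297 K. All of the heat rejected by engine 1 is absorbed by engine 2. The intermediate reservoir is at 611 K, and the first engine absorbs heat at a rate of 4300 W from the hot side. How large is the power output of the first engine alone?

T_H = 430 °C → 430 + 273.15 = 703.15 K.
First-stage efficiency η₁ = 1 − T_m/T_H = 1 − 611.00/703.15 = 0.1311.
W₁ = η₁·Q_H = 0.1311 × 4300 = 564 W.

Ẇ₁ ≈ 564 W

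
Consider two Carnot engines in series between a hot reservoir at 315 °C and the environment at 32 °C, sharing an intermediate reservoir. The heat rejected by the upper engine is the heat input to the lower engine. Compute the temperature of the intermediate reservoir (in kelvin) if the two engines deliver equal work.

T_H = 315 °C → 315 + 273.15 = 588.15 K.
T_C = 32 °C → 32 + 273.15 = 305.15 K.
For reversible stages Q_m = Q_H·(T_m/T_H). Setting W₁ = Q_H(1 − T_m/T_H) equal to W₂ = Q_m(1 − T_C/T_m) = Q_H·(T_m − T_C)/T_H gives T_H − T_m = T_m − T_C, so T_m = (T_H + T_C)/2 = (588.15 + 305.15)/2 = 447 K.

T_m ≈ 447 K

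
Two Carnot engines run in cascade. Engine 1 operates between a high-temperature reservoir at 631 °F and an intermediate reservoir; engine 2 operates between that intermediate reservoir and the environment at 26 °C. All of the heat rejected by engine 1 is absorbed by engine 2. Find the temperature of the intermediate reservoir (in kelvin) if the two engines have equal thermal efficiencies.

T_H = 631 °F → (631 − 32) × 5/9 = 332.78 °C = 605.93 K.
T_C = 26 °C → 26 + 273.15 = 299.15 K.
Equal efficiencies require 1 − T_m/T_H = 1 − T_C/T_m, i.e. T_m/T_H = T_C/T_m, so T_m = √(T_H·T_C) = √(605.93 × 299.15) = 426 K.

T_m ≈ 426 K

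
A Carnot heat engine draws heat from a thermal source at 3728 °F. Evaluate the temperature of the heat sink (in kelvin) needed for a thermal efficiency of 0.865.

T_C ≈ 314 K

T_H = 3728 °F → (3728 − 32) × 5/9 = 2053.33 °C = 2326.48 K.
From η = 1 − T_C/T_H, T_C = T_H·(1 − η) = 2326.48 × (1 − 0.865) = 314 K.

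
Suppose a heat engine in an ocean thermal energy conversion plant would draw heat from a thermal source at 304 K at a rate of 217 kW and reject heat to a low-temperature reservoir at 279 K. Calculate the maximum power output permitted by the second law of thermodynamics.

By the Carnot theorem, η_max = 1 − T_C/T_H = 1 − 279.00/304.00 = 0.0822.
W_max = η_max · Q_H = 0.0822 × 217 = 17.8 kW.

Ẇ_max ≈ 17.8 kW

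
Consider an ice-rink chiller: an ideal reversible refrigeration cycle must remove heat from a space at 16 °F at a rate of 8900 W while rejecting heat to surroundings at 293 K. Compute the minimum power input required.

Ẇ_in ≈ 968 W

T_C = 16 °F → (16 − 32) × 5/9 = -8.89 °C = 264.26 K.
For a reversible refrigerator, COP_R = T_C/(T_H − T_C) = 264.26/28.74 = 9.1952.
W = Q_C/COP_R = 8900/9.1952 = 968 W.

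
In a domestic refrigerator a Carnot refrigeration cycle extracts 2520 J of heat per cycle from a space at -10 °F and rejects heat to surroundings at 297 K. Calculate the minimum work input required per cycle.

W_in ≈ 476.0 J

T_C = -10 °F → (-10 − 32) × 5/9 = -23.33 °C = 249.82 K.
COP_R = T_C/(T_H − T_C) = 249.82/47.18 = 5.2946.
W = Q_C/COP_R = 2520/5.2946 = 476.0 J.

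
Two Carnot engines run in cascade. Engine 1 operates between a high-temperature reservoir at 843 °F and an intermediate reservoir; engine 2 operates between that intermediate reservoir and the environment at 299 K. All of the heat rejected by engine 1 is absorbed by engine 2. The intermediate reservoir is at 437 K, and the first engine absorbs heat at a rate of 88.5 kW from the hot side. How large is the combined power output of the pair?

Ẇ_total ≈ 51.9 kW

T_H = 843 °F → (843 − 32) × 5/9 = 450.56 °C = 723.71 K.
Two reversible stages in series are equivalent to a single Carnot engine between T_H and T_C, so η_total = 1 − T_C/T_H = 1 − 299.00/723.71 = 0.5868.
W_total = η_total · Q_H = 0.5868 × 88.5 = 51.9 kW.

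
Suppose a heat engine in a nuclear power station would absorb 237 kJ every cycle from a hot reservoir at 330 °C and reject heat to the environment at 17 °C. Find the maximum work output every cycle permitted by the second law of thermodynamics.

T_H = 330 °C → 330 + 273.15 = 603.15 K.
T_C = 17 °C → 17 + 273.15 = 290.15 K.
By the Carnot theorem, η_max = 1 − T_C/T_H = 1 − 290.15/603.15 = 0.5189.
W_max = η_max · Q_H = 0.5189 × 237 = 123.0 kJ.

W_max ≈ 123.0 kJ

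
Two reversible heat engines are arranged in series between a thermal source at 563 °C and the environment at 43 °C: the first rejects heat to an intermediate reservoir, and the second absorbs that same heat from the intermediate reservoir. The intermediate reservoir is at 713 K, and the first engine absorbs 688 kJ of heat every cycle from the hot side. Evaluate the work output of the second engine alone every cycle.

W₂ ≈ 327 kJ

T_H = 563 °C → 563 + 273.15 = 836.15 K.
T_C = 43 °C → 43 + 273.15 = 316.15 K.
Heat entering the second stage: Q_m = Q_H·(T_m/T_H) = 688 × 713.00/836.15 = 587 kJ.
Second-stage efficiency η₂ = 1 − T_C/T_m = 1 − 316.15/713.00 = 0.5566, so W₂ = η₂·Q_m = 327 kJ.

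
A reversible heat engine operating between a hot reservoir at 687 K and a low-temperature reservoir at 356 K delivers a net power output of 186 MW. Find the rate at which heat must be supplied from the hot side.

Q̇_H ≈ 386 MW

Since the cycle is reversible, η = 1 − T_C/T_H = 1 − 356.00/687.00 = 0.4818.
Q_H = W/η = 186/0.4818 = 386 MW.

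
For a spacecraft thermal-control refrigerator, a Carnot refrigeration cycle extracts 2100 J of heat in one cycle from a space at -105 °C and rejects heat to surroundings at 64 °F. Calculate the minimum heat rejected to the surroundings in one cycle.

Q_H ≈ 3630 J

T_H = 64 °F → (64 − 32) × 5/9 = 17.78 °C = 290.93 K.
T_C = -105 °C → -105 + 273.15 = 168.15 K.
For a reversible cycle Q_H/Q_C = T_H/T_C, so Q_H = Q_C·T_H/T_C = 2100 × 290.93/168.15 = 3630 J.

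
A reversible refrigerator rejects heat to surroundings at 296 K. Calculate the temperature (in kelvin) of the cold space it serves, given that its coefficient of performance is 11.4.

T_C ≈ 272.1 K

COP_R = T_C/(T_H − T_C) ⇒ T_C = T_H·COP_R/(1 + COP_R) = 296.00 × 11.4/(1 + 11.4) = 272.1 K.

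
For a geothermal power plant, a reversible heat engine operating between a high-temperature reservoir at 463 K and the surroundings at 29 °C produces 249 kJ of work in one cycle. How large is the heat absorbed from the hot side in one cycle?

Q_H ≈ 717 kJ

T_C = 29 °C → 29 + 273.15 = 302.15 K.
For a reversible engine, η = 1 − T_C/T_H = 1 − 302.15/463.00 = 0.3474.
Q_H = W/η = 249/0.3474 = 717 kJ.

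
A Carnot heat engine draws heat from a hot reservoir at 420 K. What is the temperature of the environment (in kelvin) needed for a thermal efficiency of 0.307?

T_C ≈ 291.1 K

From η = 1 − T_C/T_H, T_C = T_H·(1 − η) = 420.00 × (1 − 0.307) = 291.1 K.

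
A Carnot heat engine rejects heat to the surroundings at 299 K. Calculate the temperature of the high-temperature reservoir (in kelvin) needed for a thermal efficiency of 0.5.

From η = 1 − T_C/T_H, solving for T_H gives T_H = T_C/(1 − η) = 299.00/(1 − 0.5) = 598 K.

T_H ≈ 598 K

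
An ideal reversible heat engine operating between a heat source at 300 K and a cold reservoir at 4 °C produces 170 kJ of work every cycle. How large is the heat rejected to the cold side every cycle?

T_C = 4 °C → 4 + 273.15 = 277.15 K.
The Carnot efficiency is η = 1 − T_C/T_H = 1 − 277.15/300.00 = 0.0762.
Since Q_C/Q_H = T_C/T_H and Q_H = W/η, Q_C = W·T_C/(T_H − T_C) = 170 × 277.15/22.85 = 2060 kJ.

Q_C ≈ 2060 kJ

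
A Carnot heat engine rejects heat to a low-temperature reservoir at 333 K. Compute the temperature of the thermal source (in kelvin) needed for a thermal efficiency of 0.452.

From η = 1 − T_C/T_H, solving for T_H gives T_H = T_C/(1 − η) = 333.00/(1 − 0.452) = 608 K.

T_H ≈ 608 K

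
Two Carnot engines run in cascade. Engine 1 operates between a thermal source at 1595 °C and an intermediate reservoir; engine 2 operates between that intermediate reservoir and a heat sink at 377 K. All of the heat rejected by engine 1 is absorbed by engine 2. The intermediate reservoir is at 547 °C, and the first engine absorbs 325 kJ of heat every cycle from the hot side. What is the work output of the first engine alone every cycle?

W₁ ≈ 182.3 kJ

T_H = 1595 °C → 1595 + 273.15 = 1868.15 K.
T_m = 547 °C → 547 + 273.15 = 820.15 K.
First-stage efficiency η₁ = 1 − T_m/T_H = 1 − 820.15/1868.15 = 0.5610.
W₁ = η₁·Q_H = 0.5610 × 325 = 182.3 kJ.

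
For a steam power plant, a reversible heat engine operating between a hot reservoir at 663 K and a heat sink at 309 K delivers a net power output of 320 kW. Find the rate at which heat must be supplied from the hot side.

Q̇_H ≈ 599.3 kW

For a reversible engine, η = 1 − T_C/T_H = 1 − 309.00/663.00 = 0.5339.
Q_H = W/η = 320/0.5339 = 599.3 kW.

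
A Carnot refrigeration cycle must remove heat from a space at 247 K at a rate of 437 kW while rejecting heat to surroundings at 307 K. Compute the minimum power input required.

Carnot COP: COP_R = T_C/(T_H − T_C) = 247.00/60.00 = 4.1167.
W = Q_C/COP_R = 437/4.1167 = 106 kW.

Ẇ_in ≈ 106 kW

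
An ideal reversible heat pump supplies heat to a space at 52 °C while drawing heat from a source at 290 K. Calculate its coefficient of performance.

COP_HP ≈ 9.250

T_H = 52 °C → 52 + 273.15 = 325.15 K.
COP_HP = T_H/(T_H − T_C) = 325.15/(325.15 − 290.00) = 9.250.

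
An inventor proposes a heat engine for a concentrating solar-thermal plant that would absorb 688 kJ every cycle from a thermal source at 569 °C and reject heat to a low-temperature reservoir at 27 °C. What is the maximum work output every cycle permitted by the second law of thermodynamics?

W_max ≈ 442.8 kJ

T_H = 569 °C → 569 + 273.15 = 842.15 K.
T_C = 27 °C → 27 + 273.15 = 300.15 K.
No engine can exceed the Carnot limit: η_max = 1 − T_C/T_H = 1 − 300.15/842.15 = 0.6436.
W_max = η_max · Q_H = 0.6436 × 688 = 442.8 kJ.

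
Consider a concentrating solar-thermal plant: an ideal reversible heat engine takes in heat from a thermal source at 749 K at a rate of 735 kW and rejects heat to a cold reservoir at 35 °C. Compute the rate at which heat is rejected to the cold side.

Q̇_C ≈ 302 kW

T_C = 35 °C → 35 + 273.15 = 308.15 K.
The Carnot efficiency is η = 1 − T_C/T_H = 1 − 308.15/749.00 = 0.5886.
For a reversible cycle Q_C/Q_H = T_C/T_H, so Q_C = 735 × 308.15/749.00 = 302 kW.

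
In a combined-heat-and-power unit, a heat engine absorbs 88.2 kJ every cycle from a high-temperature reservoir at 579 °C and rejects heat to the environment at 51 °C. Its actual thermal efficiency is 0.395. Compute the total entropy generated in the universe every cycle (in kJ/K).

T_H = 579 °C → 579 + 273.15 = 852.15 K.
T_C = 51 °C → 51 + 273.15 = 324.15 K.
W = η·Q_H = 0.395 × 88.2 = 34.84 kJ, so Q_C = Q_H − W = 53.36 kJ.
Entropy balance on the reservoirs: −Q_H/T_H = -0.1035 kJ/K, +Q_C/T_C = 0.1646 kJ/K.
ΔS_univ = −Q_H/T_H + Q_C/T_C = 0.0611 kJ/K (> 0, since η = 0.395 < η_Carnot = 0.620).

ΔS_univ ≈ 0.0611 kJ/K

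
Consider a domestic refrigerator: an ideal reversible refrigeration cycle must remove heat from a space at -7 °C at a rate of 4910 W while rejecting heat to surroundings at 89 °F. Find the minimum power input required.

T_H = 89 °F → (89 − 32) × 5/9 = 31.67 °C = 304.82 K.
T_C = -7 °C → -7 + 273.15 = 266.15 K.
For a reversible refrigerator, COP_R = T_C/(T_H − T_C) = 266.15/38.67 = 6.8832.
W = Q_C/COP_R = 4910/6.8832 = 713 W.

Ẇ_in ≈ 713 W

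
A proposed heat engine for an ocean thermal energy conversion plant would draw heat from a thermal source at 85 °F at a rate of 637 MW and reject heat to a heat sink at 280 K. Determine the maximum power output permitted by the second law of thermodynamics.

Ẇ_max ≈ 47.56 MW

T_H = 85 °F → (85 − 32) × 5/9 = 29.44 °C = 302.59 K.
The second-law ceiling is the Carnot efficiency, η_max = 1 − T_C/T_H = 1 − 280.00/302.59 = 0.0747.
W_max = η_max · Q_H = 0.0747 × 637 = 47.56 MW.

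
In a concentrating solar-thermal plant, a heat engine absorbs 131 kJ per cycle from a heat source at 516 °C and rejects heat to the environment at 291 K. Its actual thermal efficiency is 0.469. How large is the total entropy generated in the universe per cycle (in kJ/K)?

ΔS_univ ≈ 0.07304 kJ/K

T_H = 516 °C → 516 + 273.15 = 789.15 K.
W = η·Q_H = 0.469 × 131 = 61.44 kJ, so Q_C = Q_H − W = 69.56 kJ.
Reservoir entropy changes: ΔS_H = −Q_H/T_H = −131/789.15 = -0.1660 kJ/K and ΔS_C = +Q_C/T_C = 69.56/291.00 = 0.2390 kJ/K.
ΔS_univ = −Q_H/T_H + Q_C/T_C = 0.07304 kJ/K (> 0, since η = 0.469 < η_Carnot = 0.631).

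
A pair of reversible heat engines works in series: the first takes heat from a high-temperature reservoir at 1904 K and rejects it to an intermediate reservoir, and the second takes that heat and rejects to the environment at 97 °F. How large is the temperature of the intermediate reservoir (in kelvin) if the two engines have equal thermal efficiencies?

T_C = 97 °F → (97 − 32) × 5/9 = 36.11 °C = 309.26 K.
Equal efficiencies require 1 − T_m/T_H = 1 − T_C/T_m, i.e. T_m/T_H = T_C/T_m, so T_m = √(T_H·T_C) = √(1904.00 × 309.26) = 767 K.

T_m ≈ 767 K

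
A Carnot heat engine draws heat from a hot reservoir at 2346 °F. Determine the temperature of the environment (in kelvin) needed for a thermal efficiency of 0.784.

T_C ≈ 336.7 K

T_H = 2346 °F → (2346 − 32) × 5/9 = 1285.56 °C = 1558.71 K.
From η = 1 − T_C/T_H, T_C = T_H·(1 − η) = 1558.71 × (1 − 0.784) = 336.7 K.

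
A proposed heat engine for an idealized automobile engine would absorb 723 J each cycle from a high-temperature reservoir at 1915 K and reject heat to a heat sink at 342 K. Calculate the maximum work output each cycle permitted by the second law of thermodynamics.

W_max ≈ 594 J

The upper bound on efficiency is η_max = 1 − T_C/T_H = 1 − 342.00/1915.00 = 0.8214.
W_max = η_max · Q_H = 0.8214 × 723 = 594 J.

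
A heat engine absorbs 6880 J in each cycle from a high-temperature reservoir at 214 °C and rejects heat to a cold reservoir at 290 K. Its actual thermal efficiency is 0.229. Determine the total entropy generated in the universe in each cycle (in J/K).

ΔS_univ ≈ 4.17 J/K

T_H = 214 °C → 214 + 273.15 = 487.15 K.
W = η·Q_H = 0.229 × 6880 = 1576 J, so Q_C = Q_H − W = 5304 J.
Reservoir entropy changes: ΔS_H = −Q_H/T_H = −6880/487.15 = -14.12 J/K and ΔS_C = +Q_C/T_C = 5304/290.00 = 18.29 J/K.
ΔS_univ = −Q_H/T_H + Q_C/T_C = 4.17 J/K (> 0, since η = 0.229 < η_Carnot = 0.405).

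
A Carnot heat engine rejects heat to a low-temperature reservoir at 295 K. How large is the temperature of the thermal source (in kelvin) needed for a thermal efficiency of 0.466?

T_H ≈ 552 K

From η = 1 − T_C/T_H, solving for T_H gives T_H = T_C/(1 − η) = 295.00/(1 − 0.466) = 552 K.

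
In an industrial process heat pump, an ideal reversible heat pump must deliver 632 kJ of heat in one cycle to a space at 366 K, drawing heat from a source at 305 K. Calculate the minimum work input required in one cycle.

W_in ≈ 105 kJ

COP_HP = T_H/(T_H − T_C) = 366.00/61.00 = 6.0000.
W = Q_H/COP_HP = 632/6.0000 = 105 kJ.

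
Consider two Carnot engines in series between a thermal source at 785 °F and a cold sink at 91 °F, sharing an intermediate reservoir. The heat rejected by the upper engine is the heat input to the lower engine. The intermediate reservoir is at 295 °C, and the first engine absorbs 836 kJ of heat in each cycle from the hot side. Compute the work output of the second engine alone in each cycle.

W₂ ≈ 317 kJ

T_H = 785 °F → (785 − 32) × 5/9 = 418.33 °C = 691.48 K.
T_C = 91 °F → (91 − 32) × 5/9 = 32.78 °C = 305.93 K.
T_m = 295 °C → 295 + 273.15 = 568.15 K.
Heat entering the second stage: Q_m = Q_H·(T_m/T_H) = 836 × 568.15/691.48 = 687 kJ.
Second-stage efficiency η₂ = 1 − T_C/T_m = 1 − 305.93/568.15 = 0.4615, so W₂ = η₂·Q_m = 317 kJ.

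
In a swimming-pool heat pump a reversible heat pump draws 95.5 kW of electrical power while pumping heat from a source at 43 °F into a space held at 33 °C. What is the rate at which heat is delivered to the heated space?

T_H = 33 °C → 33 + 273.15 = 306.15 K.
T_C = 43 °F → (43 − 32) × 5/9 = 6.11 °C = 279.26 K.
The Carnot heat-pump COP is COP_HP = T_H/(T_H − T_C) = 306.15/26.89 = 11.3857.
Q_H = COP_HP · W = 11.3857 × 95.5 = 1090 kW.

Q̇_H ≈ 1090 kW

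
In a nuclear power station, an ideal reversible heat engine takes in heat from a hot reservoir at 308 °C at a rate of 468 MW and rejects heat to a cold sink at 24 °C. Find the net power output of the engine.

T_H = 308 °C → 308 + 273.15 = 581.15 K.
T_C = 24 °C → 24 + 273.15 = 297.15 K.
Carnot efficiency: η = 1 − T_C/T_H = 1 − 297.15/581.15 = 0.4887.
W = η·Q_H = 0.4887 × 468 = 228.7 MW.

Ẇ ≈ 228.7 MW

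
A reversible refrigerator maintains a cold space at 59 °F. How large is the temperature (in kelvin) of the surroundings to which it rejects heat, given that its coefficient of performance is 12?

T_C = 59 °F → (59 − 32) × 5/9 = 15.00 °C = 288.15 K.
COP_R = T_C/(T_H − T_C) ⇒ T_H = T_C·(1 + 1/COP_R) = 288.15 × (1 + 1/12) = 312 K.

T_H ≈ 312 K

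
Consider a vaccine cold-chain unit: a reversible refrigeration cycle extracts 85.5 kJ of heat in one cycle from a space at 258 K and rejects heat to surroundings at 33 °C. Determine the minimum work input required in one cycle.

W_in ≈ 16.0 kJ

T_H = 33 °C → 33 + 273.15 = 306.15 K.
For a reversible refrigerator, COP_R = T_C/(T_H − T_C) = 258.00/48.15 = 5.3583.
W = Q_C/COP_R = 85.5/5.3583 = 16.0 kJ.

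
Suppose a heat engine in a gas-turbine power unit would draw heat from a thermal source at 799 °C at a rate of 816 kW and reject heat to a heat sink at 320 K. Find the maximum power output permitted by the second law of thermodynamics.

T_H = 799 °C → 799 + 273.15 = 1072.15 K.
The upper bound on efficiency is η_max = 1 − T_C/T_H = 1 − 320.00/1072.15 = 0.7015.
W_max = η_max · Q_H = 0.7015 × 816 = 572.5 kW.

Ẇ_max ≈ 572.5 kW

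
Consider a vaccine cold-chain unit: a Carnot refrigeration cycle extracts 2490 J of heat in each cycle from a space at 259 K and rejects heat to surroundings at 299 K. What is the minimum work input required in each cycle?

The reversible coefficient of performance is COP_R = T_C/(T_H − T_C) = 259.00/40.00 = 6.4750.
W = Q_C/COP_R = 2490/6.4750 = 384.6 J.

W_in ≈ 384.6 J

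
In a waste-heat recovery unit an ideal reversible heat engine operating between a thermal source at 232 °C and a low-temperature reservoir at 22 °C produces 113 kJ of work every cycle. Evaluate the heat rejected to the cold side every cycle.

T_H = 232 °C → 232 + 273.15 = 505.15 K.
T_C = 22 °C → 22 + 273.15 = 295.15 K.
The Carnot efficiency is η = 1 − T_C/T_H = 1 − 295.15/505.15 = 0.4157.
Since Q_C/Q_H = T_C/T_H and Q_H = W/η, Q_C = W·T_C/(T_H − T_C) = 113 × 295.15/210.00 = 159 kJ.

Q_C ≈ 159 kJ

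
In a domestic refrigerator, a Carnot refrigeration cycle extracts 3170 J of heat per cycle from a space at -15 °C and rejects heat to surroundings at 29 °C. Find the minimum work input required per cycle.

T_H = 29 °C → 29 + 273.15 = 302.15 K.
T_C = -15 °C → -15 + 273.15 = 258.15 K.
The reversible coefficient of performance is COP_R = T_C/(T_H − T_C) = 258.15/44.00 = 5.8670.
W = Q_C/COP_R = 3170/5.8670 = 540 J.

W_in ≈ 540 J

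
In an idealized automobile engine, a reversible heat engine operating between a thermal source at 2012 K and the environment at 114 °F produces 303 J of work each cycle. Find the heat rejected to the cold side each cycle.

T_C = 114 °F → (114 − 32) × 5/9 = 45.56 °C = 318.71 K.
The Carnot efficiency is η = 1 − T_C/T_H = 1 − 318.71/2012.00 = 0.8416.
Since Q_C/Q_H = T_C/T_H and Q_H = W/η, Q_C = W·T_C/(T_H − T_C) = 303 × 318.71/1693.29 = 57.0 J.

Q_C ≈ 57.0 J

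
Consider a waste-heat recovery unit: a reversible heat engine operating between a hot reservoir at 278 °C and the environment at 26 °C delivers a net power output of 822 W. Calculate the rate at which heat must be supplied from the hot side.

T_H = 278 °C → 278 + 273.15 = 551.15 K.
T_C = 26 °C → 26 + 273.15 = 299.15 K.
The Carnot efficiency is η = 1 − T_C/T_H = 1 − 299.15/551.15 = 0.4572.
Q_H = W/η = 822/0.4572 = 1800 W.

Q̇_H ≈ 1800 W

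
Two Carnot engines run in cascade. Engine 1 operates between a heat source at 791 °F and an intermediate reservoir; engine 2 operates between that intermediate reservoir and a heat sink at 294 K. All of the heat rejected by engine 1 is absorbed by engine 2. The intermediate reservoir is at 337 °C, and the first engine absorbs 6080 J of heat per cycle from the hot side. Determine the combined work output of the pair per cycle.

T_H = 791 °F → (791 − 32) × 5/9 = 421.67 °C = 694.82 K.
Two reversible stages in series are equivalent to a single Carnot engine between T_H and T_C, so η_total = 1 − T_C/T_H = 1 − 294.00/694.82 = 0.5769.
W_total = η_total · Q_H = 0.5769 × 6080 = 3510 J.

W_total ≈ 3510 J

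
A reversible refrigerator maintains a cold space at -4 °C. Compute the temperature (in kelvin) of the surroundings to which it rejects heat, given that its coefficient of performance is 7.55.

T_H ≈ 305 K

T_C = -4 °C → -4 + 273.15 = 269.15 K.
COP_R = T_C/(T_H − T_C) ⇒ T_H = T_C·(1 + 1/COP_R) = 269.15 × (1 + 1/7.55) = 305 K.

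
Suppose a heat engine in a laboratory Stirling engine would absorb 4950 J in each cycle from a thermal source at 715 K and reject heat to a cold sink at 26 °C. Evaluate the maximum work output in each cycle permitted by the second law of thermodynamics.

T_C = 26 °C → 26 + 273.15 = 299.15 K.
No engine can exceed the Carnot limit: η_max = 1 − T_C/T_H = 1 − 299.15/715.00 = 0.5816.
W_max = η_max · Q_H = 0.5816 × 4950 = 2879 J.

W_max ≈ 2879 J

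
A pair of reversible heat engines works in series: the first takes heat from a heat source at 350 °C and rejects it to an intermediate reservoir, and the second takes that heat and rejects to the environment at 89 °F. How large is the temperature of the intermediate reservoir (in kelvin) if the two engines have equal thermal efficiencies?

T_m ≈ 436 K

T_H = 350 °C → 350 + 273.15 = 623.15 K.
T_C = 89 °F → (89 − 32) × 5/9 = 31.67 °C = 304.82 K.
Equal efficiencies require 1 − T_m/T_H = 1 − T_C/T_m, i.e. T_m/T_H = T_C/T_m, so T_m = √(T_H·T_C) = √(623.15 × 304.82) = 436 K.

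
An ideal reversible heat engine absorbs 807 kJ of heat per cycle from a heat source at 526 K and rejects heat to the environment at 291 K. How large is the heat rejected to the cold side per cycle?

Q_C ≈ 446 kJ

The Carnot efficiency is η = 1 − T_C/T_H = 1 − 291.00/526.00 = 0.4468.
For a reversible cycle Q_C/Q_H = T_C/T_H, so Q_C = 807 × 291.00/526.00 = 446 kJ.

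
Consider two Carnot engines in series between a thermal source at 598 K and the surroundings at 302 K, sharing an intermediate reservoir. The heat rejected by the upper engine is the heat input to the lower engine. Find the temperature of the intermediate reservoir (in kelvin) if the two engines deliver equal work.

For reversible stages Q_m = Q_H·(T_m/T_H). Setting W₁ = Q_H(1 − T_m/T_H) equal to W₂ = Q_m(1 − T_C/T_m) = Q_H·(T_m − T_C)/T_H gives T_H − T_m = T_m − T_C, so T_m = (T_H + T_C)/2 = (598.00 + 302.00)/2 = 450 K.

T_m ≈ 450 K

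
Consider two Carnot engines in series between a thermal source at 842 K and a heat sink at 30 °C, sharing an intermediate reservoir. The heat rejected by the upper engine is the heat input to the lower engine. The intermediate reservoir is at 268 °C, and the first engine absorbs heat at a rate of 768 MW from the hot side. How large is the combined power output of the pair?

T_C = 30 °C → 30 + 273.15 = 303.15 K.
Two reversible stages in series are equivalent to a single Carnot engine between T_H and T_C, so η_total = 1 − T_C/T_H = 1 − 303.15/842.00 = 0.6400.
W_total = η_total · Q_H = 0.6400 × 768 = 491 MW.

Ẇ_total ≈ 491 MW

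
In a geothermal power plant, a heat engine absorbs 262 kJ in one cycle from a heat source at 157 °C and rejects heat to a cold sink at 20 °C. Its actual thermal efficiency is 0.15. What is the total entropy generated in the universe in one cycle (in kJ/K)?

T_H = 157 °C → 157 + 273.15 = 430.15 K.
T_C = 20 °C → 20 + 273.15 = 293.15 K.
W = η·Q_H = 0.15 × 262 = 39.30 kJ, so Q_C = Q_H − W = 222.7 kJ.
Reservoir entropy changes: ΔS_H = −Q_H/T_H = −262/430.15 = -0.6091 kJ/K and ΔS_C = +Q_C/T_C = 222.7/293.15 = 0.7597 kJ/K.
ΔS_univ = −Q_H/T_H + Q_C/T_C = 0.1506 kJ/K (> 0, since η = 0.15 < η_Carnot = 0.318).

ΔS_univ ≈ 0.1506 kJ/K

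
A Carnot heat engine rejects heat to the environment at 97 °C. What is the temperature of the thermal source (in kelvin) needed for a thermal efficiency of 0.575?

T_H ≈ 871 K

T_C = 97 °C → 97 + 273.15 = 370.15 K.
From η = 1 − T_C/T_H, solving for T_H gives T_H = T_C/(1 − η) = 370.15/(1 − 0.575) = 871 K.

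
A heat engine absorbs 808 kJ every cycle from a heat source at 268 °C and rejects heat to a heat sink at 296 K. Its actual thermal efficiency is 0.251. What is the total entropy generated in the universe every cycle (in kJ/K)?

T_H = 268 °C → 268 + 273.15 = 541.15 K.
W = η·Q_H = 0.251 × 808 = 202.8 kJ, so Q_C = Q_H − W = 605.2 kJ.
Entropy balance on the reservoirs: −Q_H/T_H = -1.493 kJ/K, +Q_C/T_C = 2.045 kJ/K.
ΔS_univ = −Q_H/T_H + Q_C/T_C = 0.551 kJ/K (> 0, since η = 0.251 < η_Carnot = 0.453).

ΔS_univ ≈ 0.551 kJ/K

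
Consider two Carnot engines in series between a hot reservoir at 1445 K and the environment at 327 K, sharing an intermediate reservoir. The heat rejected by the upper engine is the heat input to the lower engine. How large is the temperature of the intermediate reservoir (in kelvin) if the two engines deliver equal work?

For reversible stages Q_m = Q_H·(T_m/T_H). Setting W₁ = Q_H(1 − T_m/T_H) equal to W₂ = Q_m(1 − T_C/T_m) = Q_H·(T_m − T_C)/T_H gives T_H − T_m = T_m − T_C, so T_m = (T_H + T_C)/2 = (1445.00 + 327.00)/2 = 886 K.

T_m ≈ 886 K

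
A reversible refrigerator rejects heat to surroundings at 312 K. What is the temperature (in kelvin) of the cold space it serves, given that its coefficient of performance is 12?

COP_R = T_C/(T_H − T_C) ⇒ T_C = T_H·COP_R/(1 + COP_R) = 312.00 × 12/(1 + 12) = 288 K.

T_C ≈ 288 K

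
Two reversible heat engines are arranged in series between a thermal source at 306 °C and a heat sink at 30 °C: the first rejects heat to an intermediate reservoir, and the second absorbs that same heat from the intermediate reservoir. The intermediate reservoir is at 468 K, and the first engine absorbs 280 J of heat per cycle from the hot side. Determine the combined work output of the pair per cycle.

W_total ≈ 133.4 J

T_H = 306 °C → 306 + 273.15 = 579.15 K.
T_C = 30 °C → 30 + 273.15 = 303.15 K.
Two reversible stages in series are equivalent to a single Carnot engine between T_H and T_C, so η_total = 1 − T_C/T_H = 1 − 303.15/579.15 = 0.4766.
W_total = η_total · Q_H = 0.4766 × 280 = 133.4 J.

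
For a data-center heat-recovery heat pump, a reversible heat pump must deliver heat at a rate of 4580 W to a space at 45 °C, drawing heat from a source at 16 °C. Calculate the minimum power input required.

T_H = 45 °C → 45 + 273.15 = 318.15 K.
T_C = 16 °C → 16 + 273.15 = 289.15 K.
For a reversible heat pump, COP_HP = T_H/(T_H − T_C) = 318.15/29.00 = 10.9707.
W = Q_H/COP_HP = 4580/10.9707 = 417 W.

Ẇ_in ≈ 417 W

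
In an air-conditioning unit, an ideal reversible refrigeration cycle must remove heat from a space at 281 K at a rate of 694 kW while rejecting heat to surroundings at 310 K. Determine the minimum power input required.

Ẇ_in ≈ 71.6 kW

COP_R = T_C/(T_H − T_C) = 281.00/29.00 = 9.6897.
W = Q_C/COP_R = 694/9.6897 = 71.6 kW.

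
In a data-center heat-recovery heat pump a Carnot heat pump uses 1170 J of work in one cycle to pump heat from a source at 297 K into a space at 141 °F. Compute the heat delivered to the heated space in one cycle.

Q_H ≈ 10640 J

T_H = 141 °F → (141 − 32) × 5/9 = 60.56 °C = 333.71 K.
The Carnot heat-pump COP is COP_HP = T_H/(T_H − T_C) = 333.71/36.71 = 9.0914.
Q_H = COP_HP · W = 9.0914 × 1170 = 10640 J.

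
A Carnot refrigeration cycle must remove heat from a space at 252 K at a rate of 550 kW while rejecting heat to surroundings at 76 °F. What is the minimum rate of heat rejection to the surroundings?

Q̇_H ≈ 649.5 kW

T_H = 76 °F → (76 − 32) × 5/9 = 24.44 °C = 297.59 K.
For a reversible cycle Q_H/Q_C = T_H/T_C, so Q_H = Q_C·T_H/T_C = 550 × 297.59/252.00 = 649.5 kW.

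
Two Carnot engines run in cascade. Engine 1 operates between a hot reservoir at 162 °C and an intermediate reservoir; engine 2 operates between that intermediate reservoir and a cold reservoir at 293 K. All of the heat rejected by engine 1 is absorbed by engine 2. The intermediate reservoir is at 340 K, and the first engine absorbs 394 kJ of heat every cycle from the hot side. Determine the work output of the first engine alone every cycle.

W₁ ≈ 86.15 kJ

T_H = 162 °C → 162 + 273.15 = 435.15 K.
First-stage efficiency η₁ = 1 − T_m/T_H = 1 − 340.00/435.15 = 0.2187.
W₁ = η₁·Q_H = 0.2187 × 394 = 86.15 kJ.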